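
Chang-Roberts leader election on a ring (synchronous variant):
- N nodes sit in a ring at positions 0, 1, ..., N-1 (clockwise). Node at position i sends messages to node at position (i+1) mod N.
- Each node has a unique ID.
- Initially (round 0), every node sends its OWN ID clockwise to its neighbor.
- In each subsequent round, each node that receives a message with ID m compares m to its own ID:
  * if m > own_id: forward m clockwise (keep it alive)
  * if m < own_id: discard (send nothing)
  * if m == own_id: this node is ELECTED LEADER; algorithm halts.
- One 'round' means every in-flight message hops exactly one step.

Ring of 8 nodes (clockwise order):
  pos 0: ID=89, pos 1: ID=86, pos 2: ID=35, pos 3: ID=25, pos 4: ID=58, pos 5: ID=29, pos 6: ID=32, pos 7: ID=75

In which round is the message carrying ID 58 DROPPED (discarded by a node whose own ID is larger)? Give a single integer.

Round 1: pos1(id86) recv 89: fwd; pos2(id35) recv 86: fwd; pos3(id25) recv 35: fwd; pos4(id58) recv 25: drop; pos5(id29) recv 58: fwd; pos6(id32) recv 29: drop; pos7(id75) recv 32: drop; pos0(id89) recv 75: drop
Round 2: pos2(id35) recv 89: fwd; pos3(id25) recv 86: fwd; pos4(id58) recv 35: drop; pos6(id32) recv 58: fwd
Round 3: pos3(id25) recv 89: fwd; pos4(id58) recv 86: fwd; pos7(id75) recv 58: drop
Round 4: pos4(id58) recv 89: fwd; pos5(id29) recv 86: fwd
Round 5: pos5(id29) recv 89: fwd; pos6(id32) recv 86: fwd
Round 6: pos6(id32) recv 89: fwd; pos7(id75) recv 86: fwd
Round 7: pos7(id75) recv 89: fwd; pos0(id89) recv 86: drop
Round 8: pos0(id89) recv 89: ELECTED
Message ID 58 originates at pos 4; dropped at pos 7 in round 3

Answer: 3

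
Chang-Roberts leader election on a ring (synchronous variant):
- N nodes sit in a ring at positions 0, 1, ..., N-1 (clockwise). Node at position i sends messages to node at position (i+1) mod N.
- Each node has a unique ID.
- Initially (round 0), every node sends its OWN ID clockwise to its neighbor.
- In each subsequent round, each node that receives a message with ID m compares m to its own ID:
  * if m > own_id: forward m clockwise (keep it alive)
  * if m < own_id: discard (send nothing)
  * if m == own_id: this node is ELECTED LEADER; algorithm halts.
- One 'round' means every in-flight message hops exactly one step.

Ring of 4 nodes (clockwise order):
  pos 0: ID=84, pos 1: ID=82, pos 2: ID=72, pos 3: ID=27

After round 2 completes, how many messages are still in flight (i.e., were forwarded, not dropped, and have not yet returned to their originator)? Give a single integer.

Answer: 2

Derivation:
Round 1: pos1(id82) recv 84: fwd; pos2(id72) recv 82: fwd; pos3(id27) recv 72: fwd; pos0(id84) recv 27: drop
Round 2: pos2(id72) recv 84: fwd; pos3(id27) recv 82: fwd; pos0(id84) recv 72: drop
After round 2: 2 messages still in flight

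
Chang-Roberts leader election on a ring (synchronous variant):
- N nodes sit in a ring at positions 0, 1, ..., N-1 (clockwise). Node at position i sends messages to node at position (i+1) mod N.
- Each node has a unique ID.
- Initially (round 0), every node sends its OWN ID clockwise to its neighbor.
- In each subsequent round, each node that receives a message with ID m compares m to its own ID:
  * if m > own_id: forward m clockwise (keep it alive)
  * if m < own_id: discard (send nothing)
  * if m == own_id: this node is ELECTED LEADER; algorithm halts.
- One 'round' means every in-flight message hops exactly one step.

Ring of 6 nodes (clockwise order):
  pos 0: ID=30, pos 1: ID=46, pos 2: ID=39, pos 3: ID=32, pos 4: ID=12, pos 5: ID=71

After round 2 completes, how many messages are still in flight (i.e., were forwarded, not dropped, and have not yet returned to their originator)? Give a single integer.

Answer: 3

Derivation:
Round 1: pos1(id46) recv 30: drop; pos2(id39) recv 46: fwd; pos3(id32) recv 39: fwd; pos4(id12) recv 32: fwd; pos5(id71) recv 12: drop; pos0(id30) recv 71: fwd
Round 2: pos3(id32) recv 46: fwd; pos4(id12) recv 39: fwd; pos5(id71) recv 32: drop; pos1(id46) recv 71: fwd
After round 2: 3 messages still in flight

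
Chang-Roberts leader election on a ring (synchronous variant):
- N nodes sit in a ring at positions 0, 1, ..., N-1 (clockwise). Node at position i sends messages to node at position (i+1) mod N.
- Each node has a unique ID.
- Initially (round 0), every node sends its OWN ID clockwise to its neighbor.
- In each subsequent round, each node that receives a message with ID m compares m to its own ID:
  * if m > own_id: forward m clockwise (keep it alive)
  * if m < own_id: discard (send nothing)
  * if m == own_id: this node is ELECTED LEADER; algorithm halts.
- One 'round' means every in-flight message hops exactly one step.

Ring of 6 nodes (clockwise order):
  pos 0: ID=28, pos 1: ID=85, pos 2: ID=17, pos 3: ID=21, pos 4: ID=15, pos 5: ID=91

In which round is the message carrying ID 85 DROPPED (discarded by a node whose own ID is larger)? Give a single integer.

Answer: 4

Derivation:
Round 1: pos1(id85) recv 28: drop; pos2(id17) recv 85: fwd; pos3(id21) recv 17: drop; pos4(id15) recv 21: fwd; pos5(id91) recv 15: drop; pos0(id28) recv 91: fwd
Round 2: pos3(id21) recv 85: fwd; pos5(id91) recv 21: drop; pos1(id85) recv 91: fwd
Round 3: pos4(id15) recv 85: fwd; pos2(id17) recv 91: fwd
Round 4: pos5(id91) recv 85: drop; pos3(id21) recv 91: fwd
Round 5: pos4(id15) recv 91: fwd
Round 6: pos5(id91) recv 91: ELECTED
Message ID 85 originates at pos 1; dropped at pos 5 in round 4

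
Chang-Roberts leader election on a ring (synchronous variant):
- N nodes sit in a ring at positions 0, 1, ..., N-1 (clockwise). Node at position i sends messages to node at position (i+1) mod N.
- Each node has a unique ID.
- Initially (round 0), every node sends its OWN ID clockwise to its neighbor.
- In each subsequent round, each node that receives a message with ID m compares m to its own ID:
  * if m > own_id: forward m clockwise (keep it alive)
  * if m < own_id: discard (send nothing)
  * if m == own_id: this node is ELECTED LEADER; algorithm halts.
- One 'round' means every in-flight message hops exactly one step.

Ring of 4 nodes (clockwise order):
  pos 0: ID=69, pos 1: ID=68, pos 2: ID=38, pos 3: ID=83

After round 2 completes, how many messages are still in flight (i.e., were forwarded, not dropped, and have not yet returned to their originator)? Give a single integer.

Round 1: pos1(id68) recv 69: fwd; pos2(id38) recv 68: fwd; pos3(id83) recv 38: drop; pos0(id69) recv 83: fwd
Round 2: pos2(id38) recv 69: fwd; pos3(id83) recv 68: drop; pos1(id68) recv 83: fwd
After round 2: 2 messages still in flight

Answer: 2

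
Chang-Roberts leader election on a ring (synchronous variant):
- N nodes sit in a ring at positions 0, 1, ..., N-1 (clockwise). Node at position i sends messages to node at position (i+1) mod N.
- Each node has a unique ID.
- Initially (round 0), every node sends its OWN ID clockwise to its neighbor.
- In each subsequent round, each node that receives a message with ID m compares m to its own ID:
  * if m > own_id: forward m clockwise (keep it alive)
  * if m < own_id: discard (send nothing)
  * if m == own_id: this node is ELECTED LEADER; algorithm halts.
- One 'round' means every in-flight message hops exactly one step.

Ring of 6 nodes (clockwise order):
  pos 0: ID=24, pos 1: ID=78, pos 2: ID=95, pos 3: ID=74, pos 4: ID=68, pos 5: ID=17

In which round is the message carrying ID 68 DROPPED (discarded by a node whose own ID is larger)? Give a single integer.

Answer: 3

Derivation:
Round 1: pos1(id78) recv 24: drop; pos2(id95) recv 78: drop; pos3(id74) recv 95: fwd; pos4(id68) recv 74: fwd; pos5(id17) recv 68: fwd; pos0(id24) recv 17: drop
Round 2: pos4(id68) recv 95: fwd; pos5(id17) recv 74: fwd; pos0(id24) recv 68: fwd
Round 3: pos5(id17) recv 95: fwd; pos0(id24) recv 74: fwd; pos1(id78) recv 68: drop
Round 4: pos0(id24) recv 95: fwd; pos1(id78) recv 74: drop
Round 5: pos1(id78) recv 95: fwd
Round 6: pos2(id95) recv 95: ELECTED
Message ID 68 originates at pos 4; dropped at pos 1 in round 3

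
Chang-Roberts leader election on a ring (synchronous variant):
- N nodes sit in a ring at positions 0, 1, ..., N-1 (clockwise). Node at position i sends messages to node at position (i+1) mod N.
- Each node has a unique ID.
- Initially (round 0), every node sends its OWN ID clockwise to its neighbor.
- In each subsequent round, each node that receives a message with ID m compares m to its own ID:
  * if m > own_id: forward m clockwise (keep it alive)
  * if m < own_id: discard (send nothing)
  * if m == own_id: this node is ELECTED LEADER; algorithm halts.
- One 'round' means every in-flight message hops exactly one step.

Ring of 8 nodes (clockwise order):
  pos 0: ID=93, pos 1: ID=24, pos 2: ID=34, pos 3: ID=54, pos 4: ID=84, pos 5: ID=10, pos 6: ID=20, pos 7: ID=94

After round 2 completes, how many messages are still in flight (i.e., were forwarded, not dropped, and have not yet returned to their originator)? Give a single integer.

Round 1: pos1(id24) recv 93: fwd; pos2(id34) recv 24: drop; pos3(id54) recv 34: drop; pos4(id84) recv 54: drop; pos5(id10) recv 84: fwd; pos6(id20) recv 10: drop; pos7(id94) recv 20: drop; pos0(id93) recv 94: fwd
Round 2: pos2(id34) recv 93: fwd; pos6(id20) recv 84: fwd; pos1(id24) recv 94: fwd
After round 2: 3 messages still in flight

Answer: 3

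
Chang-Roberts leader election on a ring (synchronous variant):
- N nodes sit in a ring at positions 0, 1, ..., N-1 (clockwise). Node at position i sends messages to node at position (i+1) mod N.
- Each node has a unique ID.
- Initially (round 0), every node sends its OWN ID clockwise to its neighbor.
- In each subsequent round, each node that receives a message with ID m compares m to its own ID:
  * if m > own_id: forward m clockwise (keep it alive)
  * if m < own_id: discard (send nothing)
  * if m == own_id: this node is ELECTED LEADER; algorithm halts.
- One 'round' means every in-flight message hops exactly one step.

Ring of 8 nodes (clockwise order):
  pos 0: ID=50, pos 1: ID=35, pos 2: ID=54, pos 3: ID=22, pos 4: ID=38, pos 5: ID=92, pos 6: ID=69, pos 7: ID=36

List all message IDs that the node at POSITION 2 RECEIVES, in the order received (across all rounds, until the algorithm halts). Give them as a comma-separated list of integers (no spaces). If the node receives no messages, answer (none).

Answer: 35,50,69,92

Derivation:
Round 1: pos1(id35) recv 50: fwd; pos2(id54) recv 35: drop; pos3(id22) recv 54: fwd; pos4(id38) recv 22: drop; pos5(id92) recv 38: drop; pos6(id69) recv 92: fwd; pos7(id36) recv 69: fwd; pos0(id50) recv 36: drop
Round 2: pos2(id54) recv 50: drop; pos4(id38) recv 54: fwd; pos7(id36) recv 92: fwd; pos0(id50) recv 69: fwd
Round 3: pos5(id92) recv 54: drop; pos0(id50) recv 92: fwd; pos1(id35) recv 69: fwd
Round 4: pos1(id35) recv 92: fwd; pos2(id54) recv 69: fwd
Round 5: pos2(id54) recv 92: fwd; pos3(id22) recv 69: fwd
Round 6: pos3(id22) recv 92: fwd; pos4(id38) recv 69: fwd
Round 7: pos4(id38) recv 92: fwd; pos5(id92) recv 69: drop
Round 8: pos5(id92) recv 92: ELECTED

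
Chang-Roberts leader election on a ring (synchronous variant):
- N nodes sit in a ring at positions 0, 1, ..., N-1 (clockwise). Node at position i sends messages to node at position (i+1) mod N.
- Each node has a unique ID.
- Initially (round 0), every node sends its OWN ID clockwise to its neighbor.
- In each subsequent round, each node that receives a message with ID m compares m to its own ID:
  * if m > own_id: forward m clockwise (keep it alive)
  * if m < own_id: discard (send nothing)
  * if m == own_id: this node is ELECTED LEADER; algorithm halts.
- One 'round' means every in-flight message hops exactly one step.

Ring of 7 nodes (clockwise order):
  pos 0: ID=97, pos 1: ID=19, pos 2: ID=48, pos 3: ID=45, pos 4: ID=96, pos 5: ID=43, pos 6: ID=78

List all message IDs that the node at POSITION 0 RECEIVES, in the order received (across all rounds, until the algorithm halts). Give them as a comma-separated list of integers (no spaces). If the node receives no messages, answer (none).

Answer: 78,96,97

Derivation:
Round 1: pos1(id19) recv 97: fwd; pos2(id48) recv 19: drop; pos3(id45) recv 48: fwd; pos4(id96) recv 45: drop; pos5(id43) recv 96: fwd; pos6(id78) recv 43: drop; pos0(id97) recv 78: drop
Round 2: pos2(id48) recv 97: fwd; pos4(id96) recv 48: drop; pos6(id78) recv 96: fwd
Round 3: pos3(id45) recv 97: fwd; pos0(id97) recv 96: drop
Round 4: pos4(id96) recv 97: fwd
Round 5: pos5(id43) recv 97: fwd
Round 6: pos6(id78) recv 97: fwd
Round 7: pos0(id97) recv 97: ELECTED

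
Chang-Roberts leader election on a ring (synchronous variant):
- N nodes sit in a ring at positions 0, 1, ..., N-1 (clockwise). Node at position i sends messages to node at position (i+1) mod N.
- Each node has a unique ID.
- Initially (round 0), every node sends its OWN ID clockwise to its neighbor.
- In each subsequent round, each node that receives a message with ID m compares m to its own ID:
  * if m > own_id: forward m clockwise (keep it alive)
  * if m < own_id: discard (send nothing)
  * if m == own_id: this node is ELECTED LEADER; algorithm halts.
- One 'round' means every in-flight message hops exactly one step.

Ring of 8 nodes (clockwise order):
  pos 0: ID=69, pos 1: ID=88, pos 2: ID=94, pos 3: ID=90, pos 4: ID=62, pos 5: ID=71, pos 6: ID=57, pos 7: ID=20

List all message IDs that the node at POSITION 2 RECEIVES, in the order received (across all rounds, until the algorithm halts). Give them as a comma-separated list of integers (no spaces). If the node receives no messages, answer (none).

Round 1: pos1(id88) recv 69: drop; pos2(id94) recv 88: drop; pos3(id90) recv 94: fwd; pos4(id62) recv 90: fwd; pos5(id71) recv 62: drop; pos6(id57) recv 71: fwd; pos7(id20) recv 57: fwd; pos0(id69) recv 20: drop
Round 2: pos4(id62) recv 94: fwd; pos5(id71) recv 90: fwd; pos7(id20) recv 71: fwd; pos0(id69) recv 57: drop
Round 3: pos5(id71) recv 94: fwd; pos6(id57) recv 90: fwd; pos0(id69) recv 71: fwd
Round 4: pos6(id57) recv 94: fwd; pos7(id20) recv 90: fwd; pos1(id88) recv 71: drop
Round 5: pos7(id20) recv 94: fwd; pos0(id69) recv 90: fwd
Round 6: pos0(id69) recv 94: fwd; pos1(id88) recv 90: fwd
Round 7: pos1(id88) recv 94: fwd; pos2(id94) recv 90: drop
Round 8: pos2(id94) recv 94: ELECTED

Answer: 88,90,94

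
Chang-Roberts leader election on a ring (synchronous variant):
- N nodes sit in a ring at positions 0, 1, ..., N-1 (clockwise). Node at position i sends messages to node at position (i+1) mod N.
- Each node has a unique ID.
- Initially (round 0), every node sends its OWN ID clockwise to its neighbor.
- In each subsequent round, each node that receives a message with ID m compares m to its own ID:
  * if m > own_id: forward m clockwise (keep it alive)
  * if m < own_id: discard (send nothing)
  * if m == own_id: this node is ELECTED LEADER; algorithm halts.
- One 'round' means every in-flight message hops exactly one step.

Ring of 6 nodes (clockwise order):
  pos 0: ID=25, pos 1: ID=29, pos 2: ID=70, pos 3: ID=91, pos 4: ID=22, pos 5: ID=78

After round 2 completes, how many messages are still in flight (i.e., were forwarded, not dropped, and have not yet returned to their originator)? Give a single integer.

Answer: 2

Derivation:
Round 1: pos1(id29) recv 25: drop; pos2(id70) recv 29: drop; pos3(id91) recv 70: drop; pos4(id22) recv 91: fwd; pos5(id78) recv 22: drop; pos0(id25) recv 78: fwd
Round 2: pos5(id78) recv 91: fwd; pos1(id29) recv 78: fwd
After round 2: 2 messages still in flight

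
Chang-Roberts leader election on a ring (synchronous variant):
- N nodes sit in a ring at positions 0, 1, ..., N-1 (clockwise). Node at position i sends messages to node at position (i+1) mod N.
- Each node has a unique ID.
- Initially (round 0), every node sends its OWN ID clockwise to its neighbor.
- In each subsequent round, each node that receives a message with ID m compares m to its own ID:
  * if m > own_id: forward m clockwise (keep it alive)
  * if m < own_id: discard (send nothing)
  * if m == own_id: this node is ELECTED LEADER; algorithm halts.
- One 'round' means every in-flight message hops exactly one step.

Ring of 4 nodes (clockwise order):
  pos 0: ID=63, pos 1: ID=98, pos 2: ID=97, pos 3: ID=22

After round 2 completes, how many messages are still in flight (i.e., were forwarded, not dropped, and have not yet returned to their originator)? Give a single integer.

Answer: 2

Derivation:
Round 1: pos1(id98) recv 63: drop; pos2(id97) recv 98: fwd; pos3(id22) recv 97: fwd; pos0(id63) recv 22: drop
Round 2: pos3(id22) recv 98: fwd; pos0(id63) recv 97: fwd
After round 2: 2 messages still in flight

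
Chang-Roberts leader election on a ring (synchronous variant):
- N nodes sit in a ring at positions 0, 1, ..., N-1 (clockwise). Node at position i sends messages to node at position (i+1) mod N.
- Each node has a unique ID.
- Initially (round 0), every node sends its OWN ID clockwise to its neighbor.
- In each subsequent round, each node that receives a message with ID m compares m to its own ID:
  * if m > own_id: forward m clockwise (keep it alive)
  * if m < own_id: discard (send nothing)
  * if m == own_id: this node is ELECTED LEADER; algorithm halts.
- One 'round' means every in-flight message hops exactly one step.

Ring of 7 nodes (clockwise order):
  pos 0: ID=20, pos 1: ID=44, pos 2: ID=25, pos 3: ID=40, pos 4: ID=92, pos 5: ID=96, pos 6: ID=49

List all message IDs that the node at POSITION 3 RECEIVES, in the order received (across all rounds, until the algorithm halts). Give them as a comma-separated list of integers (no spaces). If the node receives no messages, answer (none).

Round 1: pos1(id44) recv 20: drop; pos2(id25) recv 44: fwd; pos3(id40) recv 25: drop; pos4(id92) recv 40: drop; pos5(id96) recv 92: drop; pos6(id49) recv 96: fwd; pos0(id20) recv 49: fwd
Round 2: pos3(id40) recv 44: fwd; pos0(id20) recv 96: fwd; pos1(id44) recv 49: fwd
Round 3: pos4(id92) recv 44: drop; pos1(id44) recv 96: fwd; pos2(id25) recv 49: fwd
Round 4: pos2(id25) recv 96: fwd; pos3(id40) recv 49: fwd
Round 5: pos3(id40) recv 96: fwd; pos4(id92) recv 49: drop
Round 6: pos4(id92) recv 96: fwd
Round 7: pos5(id96) recv 96: ELECTED

Answer: 25,44,49,96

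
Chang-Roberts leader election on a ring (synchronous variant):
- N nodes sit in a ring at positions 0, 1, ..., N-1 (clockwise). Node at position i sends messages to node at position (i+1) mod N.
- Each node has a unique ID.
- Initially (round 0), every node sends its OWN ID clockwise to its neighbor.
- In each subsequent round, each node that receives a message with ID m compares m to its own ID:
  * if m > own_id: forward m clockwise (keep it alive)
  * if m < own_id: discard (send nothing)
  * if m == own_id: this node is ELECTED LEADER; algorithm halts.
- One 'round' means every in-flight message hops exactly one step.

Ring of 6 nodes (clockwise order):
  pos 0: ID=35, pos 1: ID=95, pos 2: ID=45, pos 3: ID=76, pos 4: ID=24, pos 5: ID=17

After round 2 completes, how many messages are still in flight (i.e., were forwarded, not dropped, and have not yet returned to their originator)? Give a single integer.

Round 1: pos1(id95) recv 35: drop; pos2(id45) recv 95: fwd; pos3(id76) recv 45: drop; pos4(id24) recv 76: fwd; pos5(id17) recv 24: fwd; pos0(id35) recv 17: drop
Round 2: pos3(id76) recv 95: fwd; pos5(id17) recv 76: fwd; pos0(id35) recv 24: drop
After round 2: 2 messages still in flight

Answer: 2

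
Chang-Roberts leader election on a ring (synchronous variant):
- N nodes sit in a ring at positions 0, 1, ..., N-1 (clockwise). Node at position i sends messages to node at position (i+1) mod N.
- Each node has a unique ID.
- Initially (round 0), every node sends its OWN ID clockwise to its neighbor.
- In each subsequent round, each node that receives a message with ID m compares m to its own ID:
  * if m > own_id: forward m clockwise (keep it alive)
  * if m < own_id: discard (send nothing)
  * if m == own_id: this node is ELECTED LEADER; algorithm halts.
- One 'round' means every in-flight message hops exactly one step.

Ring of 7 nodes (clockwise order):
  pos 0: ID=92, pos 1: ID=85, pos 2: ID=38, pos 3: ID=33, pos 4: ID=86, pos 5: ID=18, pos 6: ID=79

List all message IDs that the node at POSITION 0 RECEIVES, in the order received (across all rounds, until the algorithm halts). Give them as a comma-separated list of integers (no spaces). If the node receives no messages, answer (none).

Answer: 79,86,92

Derivation:
Round 1: pos1(id85) recv 92: fwd; pos2(id38) recv 85: fwd; pos3(id33) recv 38: fwd; pos4(id86) recv 33: drop; pos5(id18) recv 86: fwd; pos6(id79) recv 18: drop; pos0(id92) recv 79: drop
Round 2: pos2(id38) recv 92: fwd; pos3(id33) recv 85: fwd; pos4(id86) recv 38: drop; pos6(id79) recv 86: fwd
Round 3: pos3(id33) recv 92: fwd; pos4(id86) recv 85: drop; pos0(id92) recv 86: drop
Round 4: pos4(id86) recv 92: fwd
Round 5: pos5(id18) recv 92: fwd
Round 6: pos6(id79) recv 92: fwd
Round 7: pos0(id92) recv 92: ELECTED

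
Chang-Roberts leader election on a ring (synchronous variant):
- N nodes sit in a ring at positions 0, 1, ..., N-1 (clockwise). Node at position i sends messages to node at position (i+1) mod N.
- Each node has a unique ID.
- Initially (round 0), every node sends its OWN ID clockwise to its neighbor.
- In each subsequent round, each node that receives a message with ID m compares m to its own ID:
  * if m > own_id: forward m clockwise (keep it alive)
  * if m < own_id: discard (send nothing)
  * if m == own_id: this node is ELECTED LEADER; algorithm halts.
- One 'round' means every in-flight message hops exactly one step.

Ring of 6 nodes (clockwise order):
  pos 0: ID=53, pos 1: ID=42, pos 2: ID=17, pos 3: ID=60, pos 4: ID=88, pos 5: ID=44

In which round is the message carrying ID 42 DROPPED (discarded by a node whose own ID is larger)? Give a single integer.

Answer: 2

Derivation:
Round 1: pos1(id42) recv 53: fwd; pos2(id17) recv 42: fwd; pos3(id60) recv 17: drop; pos4(id88) recv 60: drop; pos5(id44) recv 88: fwd; pos0(id53) recv 44: drop
Round 2: pos2(id17) recv 53: fwd; pos3(id60) recv 42: drop; pos0(id53) recv 88: fwd
Round 3: pos3(id60) recv 53: drop; pos1(id42) recv 88: fwd
Round 4: pos2(id17) recv 88: fwd
Round 5: pos3(id60) recv 88: fwd
Round 6: pos4(id88) recv 88: ELECTED
Message ID 42 originates at pos 1; dropped at pos 3 in round 2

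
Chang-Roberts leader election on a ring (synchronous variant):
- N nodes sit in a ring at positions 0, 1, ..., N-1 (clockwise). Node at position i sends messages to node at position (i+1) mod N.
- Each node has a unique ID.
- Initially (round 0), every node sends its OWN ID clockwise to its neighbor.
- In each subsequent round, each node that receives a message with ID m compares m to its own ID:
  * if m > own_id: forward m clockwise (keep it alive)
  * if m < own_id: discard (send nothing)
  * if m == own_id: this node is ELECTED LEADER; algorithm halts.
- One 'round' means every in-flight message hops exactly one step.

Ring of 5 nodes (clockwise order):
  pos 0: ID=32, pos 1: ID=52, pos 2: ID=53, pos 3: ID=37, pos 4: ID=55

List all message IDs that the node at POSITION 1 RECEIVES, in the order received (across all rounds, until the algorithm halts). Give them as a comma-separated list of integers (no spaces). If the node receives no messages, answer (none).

Answer: 32,55

Derivation:
Round 1: pos1(id52) recv 32: drop; pos2(id53) recv 52: drop; pos3(id37) recv 53: fwd; pos4(id55) recv 37: drop; pos0(id32) recv 55: fwd
Round 2: pos4(id55) recv 53: drop; pos1(id52) recv 55: fwd
Round 3: pos2(id53) recv 55: fwd
Round 4: pos3(id37) recv 55: fwd
Round 5: pos4(id55) recv 55: ELECTED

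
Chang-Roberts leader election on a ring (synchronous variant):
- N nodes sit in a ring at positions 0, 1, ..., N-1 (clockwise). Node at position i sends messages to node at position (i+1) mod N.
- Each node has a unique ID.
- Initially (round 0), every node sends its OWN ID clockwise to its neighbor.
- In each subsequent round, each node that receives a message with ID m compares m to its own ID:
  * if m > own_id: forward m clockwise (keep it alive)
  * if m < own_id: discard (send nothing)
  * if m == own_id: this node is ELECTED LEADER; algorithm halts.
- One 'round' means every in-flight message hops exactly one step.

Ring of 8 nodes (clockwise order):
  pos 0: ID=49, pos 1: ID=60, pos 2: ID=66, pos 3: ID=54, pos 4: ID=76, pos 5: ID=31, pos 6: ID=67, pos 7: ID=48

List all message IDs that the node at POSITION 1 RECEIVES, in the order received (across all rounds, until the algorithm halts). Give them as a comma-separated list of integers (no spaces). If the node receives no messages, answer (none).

Round 1: pos1(id60) recv 49: drop; pos2(id66) recv 60: drop; pos3(id54) recv 66: fwd; pos4(id76) recv 54: drop; pos5(id31) recv 76: fwd; pos6(id67) recv 31: drop; pos7(id48) recv 67: fwd; pos0(id49) recv 48: drop
Round 2: pos4(id76) recv 66: drop; pos6(id67) recv 76: fwd; pos0(id49) recv 67: fwd
Round 3: pos7(id48) recv 76: fwd; pos1(id60) recv 67: fwd
Round 4: pos0(id49) recv 76: fwd; pos2(id66) recv 67: fwd
Round 5: pos1(id60) recv 76: fwd; pos3(id54) recv 67: fwd
Round 6: pos2(id66) recv 76: fwd; pos4(id76) recv 67: drop
Round 7: pos3(id54) recv 76: fwd
Round 8: pos4(id76) recv 76: ELECTED

Answer: 49,67,76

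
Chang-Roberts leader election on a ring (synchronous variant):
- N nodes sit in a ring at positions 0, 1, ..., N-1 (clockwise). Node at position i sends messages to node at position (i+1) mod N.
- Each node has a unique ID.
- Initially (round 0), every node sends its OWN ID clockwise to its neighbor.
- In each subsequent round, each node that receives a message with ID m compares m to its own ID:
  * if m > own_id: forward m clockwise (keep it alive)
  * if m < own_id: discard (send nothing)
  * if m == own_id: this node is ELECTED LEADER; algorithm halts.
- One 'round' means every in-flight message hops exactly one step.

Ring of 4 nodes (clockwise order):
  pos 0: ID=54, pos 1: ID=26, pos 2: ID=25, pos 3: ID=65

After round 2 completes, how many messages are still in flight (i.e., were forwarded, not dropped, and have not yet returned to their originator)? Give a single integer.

Answer: 2

Derivation:
Round 1: pos1(id26) recv 54: fwd; pos2(id25) recv 26: fwd; pos3(id65) recv 25: drop; pos0(id54) recv 65: fwd
Round 2: pos2(id25) recv 54: fwd; pos3(id65) recv 26: drop; pos1(id26) recv 65: fwd
After round 2: 2 messages still in flight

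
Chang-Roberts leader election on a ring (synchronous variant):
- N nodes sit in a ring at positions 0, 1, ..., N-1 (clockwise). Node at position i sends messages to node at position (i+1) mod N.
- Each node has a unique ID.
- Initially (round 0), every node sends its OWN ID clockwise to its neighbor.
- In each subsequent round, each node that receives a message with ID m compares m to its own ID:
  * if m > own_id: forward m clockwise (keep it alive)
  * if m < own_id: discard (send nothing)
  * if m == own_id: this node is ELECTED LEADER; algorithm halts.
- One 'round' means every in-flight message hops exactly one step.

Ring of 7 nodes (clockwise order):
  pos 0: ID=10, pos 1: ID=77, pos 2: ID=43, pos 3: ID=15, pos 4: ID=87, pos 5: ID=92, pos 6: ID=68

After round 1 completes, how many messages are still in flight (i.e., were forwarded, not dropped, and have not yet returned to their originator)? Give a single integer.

Answer: 4

Derivation:
Round 1: pos1(id77) recv 10: drop; pos2(id43) recv 77: fwd; pos3(id15) recv 43: fwd; pos4(id87) recv 15: drop; pos5(id92) recv 87: drop; pos6(id68) recv 92: fwd; pos0(id10) recv 68: fwd
After round 1: 4 messages still in flight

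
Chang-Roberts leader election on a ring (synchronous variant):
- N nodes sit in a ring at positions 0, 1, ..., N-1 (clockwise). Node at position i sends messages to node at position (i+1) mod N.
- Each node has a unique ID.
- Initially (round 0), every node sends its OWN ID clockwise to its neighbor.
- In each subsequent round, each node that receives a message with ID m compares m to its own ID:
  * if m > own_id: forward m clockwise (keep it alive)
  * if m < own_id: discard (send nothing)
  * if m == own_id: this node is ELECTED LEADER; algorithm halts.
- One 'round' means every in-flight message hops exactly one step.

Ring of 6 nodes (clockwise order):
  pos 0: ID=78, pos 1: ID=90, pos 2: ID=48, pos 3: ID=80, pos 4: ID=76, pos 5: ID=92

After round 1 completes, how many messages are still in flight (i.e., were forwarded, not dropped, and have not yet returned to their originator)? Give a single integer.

Answer: 3

Derivation:
Round 1: pos1(id90) recv 78: drop; pos2(id48) recv 90: fwd; pos3(id80) recv 48: drop; pos4(id76) recv 80: fwd; pos5(id92) recv 76: drop; pos0(id78) recv 92: fwd
After round 1: 3 messages still in flight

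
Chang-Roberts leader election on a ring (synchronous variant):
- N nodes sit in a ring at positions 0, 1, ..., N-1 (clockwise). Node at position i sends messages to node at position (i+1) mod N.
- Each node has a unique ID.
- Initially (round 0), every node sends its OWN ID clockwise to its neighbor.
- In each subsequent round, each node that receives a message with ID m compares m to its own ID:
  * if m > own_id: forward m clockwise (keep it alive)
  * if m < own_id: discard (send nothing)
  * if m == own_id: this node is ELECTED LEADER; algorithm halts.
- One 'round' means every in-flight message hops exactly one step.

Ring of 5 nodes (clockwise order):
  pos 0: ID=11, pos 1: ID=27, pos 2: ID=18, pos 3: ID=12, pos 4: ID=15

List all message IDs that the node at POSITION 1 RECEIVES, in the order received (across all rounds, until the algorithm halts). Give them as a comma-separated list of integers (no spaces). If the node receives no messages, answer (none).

Round 1: pos1(id27) recv 11: drop; pos2(id18) recv 27: fwd; pos3(id12) recv 18: fwd; pos4(id15) recv 12: drop; pos0(id11) recv 15: fwd
Round 2: pos3(id12) recv 27: fwd; pos4(id15) recv 18: fwd; pos1(id27) recv 15: drop
Round 3: pos4(id15) recv 27: fwd; pos0(id11) recv 18: fwd
Round 4: pos0(id11) recv 27: fwd; pos1(id27) recv 18: drop
Round 5: pos1(id27) recv 27: ELECTED

Answer: 11,15,18,27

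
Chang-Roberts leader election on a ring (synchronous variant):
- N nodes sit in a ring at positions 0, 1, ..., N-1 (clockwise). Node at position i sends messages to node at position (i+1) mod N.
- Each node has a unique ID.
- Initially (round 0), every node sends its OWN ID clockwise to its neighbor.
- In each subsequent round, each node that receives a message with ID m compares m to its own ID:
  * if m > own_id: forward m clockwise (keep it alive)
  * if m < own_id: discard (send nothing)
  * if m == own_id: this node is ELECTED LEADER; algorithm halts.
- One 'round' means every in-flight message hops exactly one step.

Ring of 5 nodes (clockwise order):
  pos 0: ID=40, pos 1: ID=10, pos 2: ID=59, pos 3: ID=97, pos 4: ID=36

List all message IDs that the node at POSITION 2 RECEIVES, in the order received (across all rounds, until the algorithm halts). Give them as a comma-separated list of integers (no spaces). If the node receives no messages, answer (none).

Round 1: pos1(id10) recv 40: fwd; pos2(id59) recv 10: drop; pos3(id97) recv 59: drop; pos4(id36) recv 97: fwd; pos0(id40) recv 36: drop
Round 2: pos2(id59) recv 40: drop; pos0(id40) recv 97: fwd
Round 3: pos1(id10) recv 97: fwd
Round 4: pos2(id59) recv 97: fwd
Round 5: pos3(id97) recv 97: ELECTED

Answer: 10,40,97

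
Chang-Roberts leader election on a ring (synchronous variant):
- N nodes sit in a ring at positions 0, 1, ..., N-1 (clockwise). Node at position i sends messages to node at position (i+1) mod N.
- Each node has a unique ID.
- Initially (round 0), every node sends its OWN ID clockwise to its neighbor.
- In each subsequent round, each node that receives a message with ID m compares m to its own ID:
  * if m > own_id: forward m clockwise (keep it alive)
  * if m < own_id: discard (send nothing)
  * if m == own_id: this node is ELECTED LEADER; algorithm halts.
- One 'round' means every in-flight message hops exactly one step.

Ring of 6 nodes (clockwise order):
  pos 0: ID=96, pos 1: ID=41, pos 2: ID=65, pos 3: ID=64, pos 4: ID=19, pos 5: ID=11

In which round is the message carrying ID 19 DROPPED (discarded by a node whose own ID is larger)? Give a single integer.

Answer: 2

Derivation:
Round 1: pos1(id41) recv 96: fwd; pos2(id65) recv 41: drop; pos3(id64) recv 65: fwd; pos4(id19) recv 64: fwd; pos5(id11) recv 19: fwd; pos0(id96) recv 11: drop
Round 2: pos2(id65) recv 96: fwd; pos4(id19) recv 65: fwd; pos5(id11) recv 64: fwd; pos0(id96) recv 19: drop
Round 3: pos3(id64) recv 96: fwd; pos5(id11) recv 65: fwd; pos0(id96) recv 64: drop
Round 4: pos4(id19) recv 96: fwd; pos0(id96) recv 65: drop
Round 5: pos5(id11) recv 96: fwd
Round 6: pos0(id96) recv 96: ELECTED
Message ID 19 originates at pos 4; dropped at pos 0 in round 2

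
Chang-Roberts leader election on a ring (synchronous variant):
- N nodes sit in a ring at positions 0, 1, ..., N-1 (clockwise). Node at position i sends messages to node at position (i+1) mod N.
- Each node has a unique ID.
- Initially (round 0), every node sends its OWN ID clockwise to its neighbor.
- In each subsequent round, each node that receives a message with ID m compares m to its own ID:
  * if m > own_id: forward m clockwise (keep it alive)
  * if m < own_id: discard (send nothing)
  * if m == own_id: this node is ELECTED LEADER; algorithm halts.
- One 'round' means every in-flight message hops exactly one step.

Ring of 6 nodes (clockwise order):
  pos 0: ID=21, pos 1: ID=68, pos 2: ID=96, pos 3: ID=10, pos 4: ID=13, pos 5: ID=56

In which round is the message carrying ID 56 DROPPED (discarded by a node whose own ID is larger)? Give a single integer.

Round 1: pos1(id68) recv 21: drop; pos2(id96) recv 68: drop; pos3(id10) recv 96: fwd; pos4(id13) recv 10: drop; pos5(id56) recv 13: drop; pos0(id21) recv 56: fwd
Round 2: pos4(id13) recv 96: fwd; pos1(id68) recv 56: drop
Round 3: pos5(id56) recv 96: fwd
Round 4: pos0(id21) recv 96: fwd
Round 5: pos1(id68) recv 96: fwd
Round 6: pos2(id96) recv 96: ELECTED
Message ID 56 originates at pos 5; dropped at pos 1 in round 2

Answer: 2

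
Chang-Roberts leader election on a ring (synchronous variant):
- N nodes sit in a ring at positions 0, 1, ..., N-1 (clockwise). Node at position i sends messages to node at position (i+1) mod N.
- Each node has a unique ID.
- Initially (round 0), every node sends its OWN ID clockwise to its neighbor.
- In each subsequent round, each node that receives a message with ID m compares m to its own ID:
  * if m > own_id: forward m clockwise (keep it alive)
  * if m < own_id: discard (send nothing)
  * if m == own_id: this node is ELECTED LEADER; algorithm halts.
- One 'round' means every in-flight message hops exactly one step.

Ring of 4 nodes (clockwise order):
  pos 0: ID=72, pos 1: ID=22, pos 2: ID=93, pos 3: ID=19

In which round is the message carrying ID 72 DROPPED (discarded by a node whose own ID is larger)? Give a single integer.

Answer: 2

Derivation:
Round 1: pos1(id22) recv 72: fwd; pos2(id93) recv 22: drop; pos3(id19) recv 93: fwd; pos0(id72) recv 19: drop
Round 2: pos2(id93) recv 72: drop; pos0(id72) recv 93: fwd
Round 3: pos1(id22) recv 93: fwd
Round 4: pos2(id93) recv 93: ELECTED
Message ID 72 originates at pos 0; dropped at pos 2 in round 2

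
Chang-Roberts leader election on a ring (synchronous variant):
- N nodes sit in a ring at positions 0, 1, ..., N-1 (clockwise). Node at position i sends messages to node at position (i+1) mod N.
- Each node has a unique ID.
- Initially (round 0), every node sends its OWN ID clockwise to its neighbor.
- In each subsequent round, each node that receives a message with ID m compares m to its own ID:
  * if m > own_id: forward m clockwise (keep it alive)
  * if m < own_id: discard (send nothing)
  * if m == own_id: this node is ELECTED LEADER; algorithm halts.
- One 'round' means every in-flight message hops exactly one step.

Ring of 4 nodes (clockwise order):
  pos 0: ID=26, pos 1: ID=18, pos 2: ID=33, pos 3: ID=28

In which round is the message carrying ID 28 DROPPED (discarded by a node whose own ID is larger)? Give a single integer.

Round 1: pos1(id18) recv 26: fwd; pos2(id33) recv 18: drop; pos3(id28) recv 33: fwd; pos0(id26) recv 28: fwd
Round 2: pos2(id33) recv 26: drop; pos0(id26) recv 33: fwd; pos1(id18) recv 28: fwd
Round 3: pos1(id18) recv 33: fwd; pos2(id33) recv 28: drop
Round 4: pos2(id33) recv 33: ELECTED
Message ID 28 originates at pos 3; dropped at pos 2 in round 3

Answer: 3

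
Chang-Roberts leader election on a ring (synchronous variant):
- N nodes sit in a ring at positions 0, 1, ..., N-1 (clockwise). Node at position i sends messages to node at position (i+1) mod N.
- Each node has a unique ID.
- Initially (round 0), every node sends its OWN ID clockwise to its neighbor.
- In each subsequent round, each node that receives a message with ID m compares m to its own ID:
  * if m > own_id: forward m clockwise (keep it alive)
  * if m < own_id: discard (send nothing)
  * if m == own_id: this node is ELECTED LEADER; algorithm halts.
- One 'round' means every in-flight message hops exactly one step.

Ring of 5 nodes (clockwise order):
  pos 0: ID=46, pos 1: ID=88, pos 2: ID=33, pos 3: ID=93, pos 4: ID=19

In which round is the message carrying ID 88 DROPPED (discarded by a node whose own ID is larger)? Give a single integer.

Answer: 2

Derivation:
Round 1: pos1(id88) recv 46: drop; pos2(id33) recv 88: fwd; pos3(id93) recv 33: drop; pos4(id19) recv 93: fwd; pos0(id46) recv 19: drop
Round 2: pos3(id93) recv 88: drop; pos0(id46) recv 93: fwd
Round 3: pos1(id88) recv 93: fwd
Round 4: pos2(id33) recv 93: fwd
Round 5: pos3(id93) recv 93: ELECTED
Message ID 88 originates at pos 1; dropped at pos 3 in round 2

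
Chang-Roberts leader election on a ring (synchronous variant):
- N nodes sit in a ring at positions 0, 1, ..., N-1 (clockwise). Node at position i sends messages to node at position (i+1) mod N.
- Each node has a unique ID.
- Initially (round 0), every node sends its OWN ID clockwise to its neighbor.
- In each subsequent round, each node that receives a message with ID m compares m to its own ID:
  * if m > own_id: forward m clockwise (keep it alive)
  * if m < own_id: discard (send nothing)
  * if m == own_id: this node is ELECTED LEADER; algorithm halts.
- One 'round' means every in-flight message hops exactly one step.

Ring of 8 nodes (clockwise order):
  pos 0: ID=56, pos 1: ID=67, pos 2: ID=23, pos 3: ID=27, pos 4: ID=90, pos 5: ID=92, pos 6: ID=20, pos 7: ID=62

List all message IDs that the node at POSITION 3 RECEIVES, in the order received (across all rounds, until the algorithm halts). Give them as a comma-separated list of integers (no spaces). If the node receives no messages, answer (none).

Round 1: pos1(id67) recv 56: drop; pos2(id23) recv 67: fwd; pos3(id27) recv 23: drop; pos4(id90) recv 27: drop; pos5(id92) recv 90: drop; pos6(id20) recv 92: fwd; pos7(id62) recv 20: drop; pos0(id56) recv 62: fwd
Round 2: pos3(id27) recv 67: fwd; pos7(id62) recv 92: fwd; pos1(id67) recv 62: drop
Round 3: pos4(id90) recv 67: drop; pos0(id56) recv 92: fwd
Round 4: pos1(id67) recv 92: fwd
Round 5: pos2(id23) recv 92: fwd
Round 6: pos3(id27) recv 92: fwd
Round 7: pos4(id90) recv 92: fwd
Round 8: pos5(id92) recv 92: ELECTED

Answer: 23,67,92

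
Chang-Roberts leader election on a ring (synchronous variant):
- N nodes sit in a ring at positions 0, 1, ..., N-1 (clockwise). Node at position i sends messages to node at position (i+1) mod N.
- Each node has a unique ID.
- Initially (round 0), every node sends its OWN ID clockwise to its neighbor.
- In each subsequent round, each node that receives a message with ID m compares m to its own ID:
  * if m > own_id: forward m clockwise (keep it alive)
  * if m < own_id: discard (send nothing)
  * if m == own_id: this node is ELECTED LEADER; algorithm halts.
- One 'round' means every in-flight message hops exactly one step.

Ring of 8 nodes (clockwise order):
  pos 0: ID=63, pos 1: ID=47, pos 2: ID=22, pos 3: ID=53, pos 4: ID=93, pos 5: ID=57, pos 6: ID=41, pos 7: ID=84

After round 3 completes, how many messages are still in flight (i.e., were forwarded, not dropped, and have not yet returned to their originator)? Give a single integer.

Round 1: pos1(id47) recv 63: fwd; pos2(id22) recv 47: fwd; pos3(id53) recv 22: drop; pos4(id93) recv 53: drop; pos5(id57) recv 93: fwd; pos6(id41) recv 57: fwd; pos7(id84) recv 41: drop; pos0(id63) recv 84: fwd
Round 2: pos2(id22) recv 63: fwd; pos3(id53) recv 47: drop; pos6(id41) recv 93: fwd; pos7(id84) recv 57: drop; pos1(id47) recv 84: fwd
Round 3: pos3(id53) recv 63: fwd; pos7(id84) recv 93: fwd; pos2(id22) recv 84: fwd
After round 3: 3 messages still in flight

Answer: 3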